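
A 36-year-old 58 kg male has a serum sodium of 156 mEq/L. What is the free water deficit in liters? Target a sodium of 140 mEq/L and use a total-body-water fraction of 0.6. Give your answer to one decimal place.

TBW = 0.6 · 58 = 34.8 L
Free water deficit = TBW · (Na/140 − 1)
= 34.8 · (156/140 − 1)
= 34.8 · 0.1143
= 3.98 L

4.0 L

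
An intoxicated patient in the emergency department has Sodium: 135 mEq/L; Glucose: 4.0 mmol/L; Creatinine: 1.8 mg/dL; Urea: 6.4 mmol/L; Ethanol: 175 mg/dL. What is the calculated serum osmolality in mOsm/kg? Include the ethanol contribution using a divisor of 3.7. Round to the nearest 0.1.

327.7 mOsm/kg

Calculated osmolality = 2·Na + glucose + urea + ethanol/3.7
= 2·135 + 4 + 6.4 + 175/3.7
= 270 + 4 + 6.40 + 47.30
= 327.7 mOsm/kg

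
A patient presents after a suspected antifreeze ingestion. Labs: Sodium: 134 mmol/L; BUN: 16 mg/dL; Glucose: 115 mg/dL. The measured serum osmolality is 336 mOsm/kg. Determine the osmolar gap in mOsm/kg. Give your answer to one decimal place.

55.9 mOsm/kg

Calculated osmolality = 2·Na + glucose/18 + BUN/2.8
= 2·134 + 115/18 + 16/2.8
= 268 + 6.39 + 5.71
= 280.1 mOsm/kg ≈ 280.1 mOsm/kg
Osmolar gap = measured − calculated = 336 − 280.1 = 55.9 mOsm/kg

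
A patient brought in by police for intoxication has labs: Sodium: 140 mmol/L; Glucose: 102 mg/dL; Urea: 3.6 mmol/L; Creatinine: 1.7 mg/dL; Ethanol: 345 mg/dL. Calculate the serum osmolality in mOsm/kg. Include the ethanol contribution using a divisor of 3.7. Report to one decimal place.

382.5 mOsm/kg

Calculated osmolality = 2·Na + glucose/18 + urea + ethanol/3.7
= 2·140 + 102/18 + 3.6 + 345/3.7
= 280 + 5.67 + 3.60 + 93.24
= 382.51 mOsm/kg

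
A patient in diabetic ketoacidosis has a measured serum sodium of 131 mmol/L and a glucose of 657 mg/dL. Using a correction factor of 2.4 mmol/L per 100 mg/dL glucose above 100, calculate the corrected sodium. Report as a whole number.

144 mmol/L

Corrected Na = measured Na + 2.4 · (glucose − 100)/100
= 131 + 2.4 · (657 − 100)/100
= 131 + 13.4
= 144.4 mmol/L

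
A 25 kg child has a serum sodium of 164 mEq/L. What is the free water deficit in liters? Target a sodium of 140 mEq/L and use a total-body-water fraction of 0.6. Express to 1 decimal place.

TBW = 0.6 · 25 = 15 L
Free water deficit = TBW · (Na/140 − 1)
= 15 · (164/140 − 1)
= 15 · 0.1714
= 2.57 L

2.6 L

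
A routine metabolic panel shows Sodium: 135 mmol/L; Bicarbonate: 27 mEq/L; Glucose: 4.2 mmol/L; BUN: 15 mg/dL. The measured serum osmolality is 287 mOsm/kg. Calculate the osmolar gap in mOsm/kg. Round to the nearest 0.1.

Calculated osmolality = 2·Na + glucose + BUN/2.8
= 2·135 + 4.2 + 15/2.8
= 270 + 4.20 + 5.36
= 279.56 mOsm/kg ≈ 279.6 mOsm/kg
Osmolar gap = measured − calculated = 287 − 279.6 = 7.4 mOsm/kg

7.4 mOsm/kg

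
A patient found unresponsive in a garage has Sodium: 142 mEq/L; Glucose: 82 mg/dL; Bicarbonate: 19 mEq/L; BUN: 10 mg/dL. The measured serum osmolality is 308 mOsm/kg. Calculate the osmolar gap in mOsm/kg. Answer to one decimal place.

15.9 mOsm/kg

Calculated osmolality = 2·Na + glucose/18 + BUN/2.8
= 2·142 + 82/18 + 10/2.8
= 284 + 4.56 + 3.57
= 292.13 mOsm/kg ≈ 292.1 mOsm/kg
Osmolar gap = measured − calculated = 308 − 292.1 = 15.9 mOsm/kg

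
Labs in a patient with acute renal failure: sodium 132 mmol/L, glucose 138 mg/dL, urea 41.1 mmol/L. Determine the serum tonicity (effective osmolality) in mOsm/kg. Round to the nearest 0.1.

271.7 mOsm/kg

Effective osmolality excludes urea (freely permeant across cell membranes):
2·Na + glucose/18
= 2·132 + 138/18
= 264 + 7.67
= 271.67 mOsm/kg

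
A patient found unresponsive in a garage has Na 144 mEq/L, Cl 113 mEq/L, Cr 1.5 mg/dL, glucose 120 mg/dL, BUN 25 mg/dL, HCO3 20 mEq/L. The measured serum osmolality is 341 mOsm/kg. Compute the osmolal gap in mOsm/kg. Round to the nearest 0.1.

37.4 mOsm/kg

Calculated osmolality = 2·Na + glucose/18 + BUN/2.8
= 2·144 + 120/18 + 25/2.8
= 288 + 6.67 + 8.93
= 303.6 mOsm/kg ≈ 303.6 mOsm/kg
Osmolar gap = measured − calculated = 341 − 303.6 = 37.4 mOsm/kg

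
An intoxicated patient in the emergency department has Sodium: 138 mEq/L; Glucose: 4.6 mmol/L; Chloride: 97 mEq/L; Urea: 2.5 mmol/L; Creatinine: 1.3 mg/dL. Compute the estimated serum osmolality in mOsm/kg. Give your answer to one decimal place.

283.1 mOsm/kg

Calculated osmolality = 2·Na + glucose + urea
= 2·138 + 4.6 + 2.5
= 276 + 4.60 + 2.50
= 283.1 mOsm/kg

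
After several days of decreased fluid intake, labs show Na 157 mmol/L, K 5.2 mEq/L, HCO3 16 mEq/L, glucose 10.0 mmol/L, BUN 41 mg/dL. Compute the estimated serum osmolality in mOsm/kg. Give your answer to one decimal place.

338.6 mOsm/kg

Calculated osmolality = 2·Na + glucose + BUN/2.8
= 2·157 + 10 + 41/2.8
= 314 + 10 + 14.64
= 338.64 mOsm/kg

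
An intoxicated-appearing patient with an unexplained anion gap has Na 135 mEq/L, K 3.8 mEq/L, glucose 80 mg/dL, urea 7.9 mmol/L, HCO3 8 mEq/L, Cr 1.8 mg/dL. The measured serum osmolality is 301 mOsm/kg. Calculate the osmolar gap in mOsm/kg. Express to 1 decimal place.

Calculated osmolality = 2·Na + glucose/18 + urea
= 2·135 + 80/18 + 7.9
= 270 + 4.44 + 7.90
= 282.34 mOsm/kg ≈ 282.3 mOsm/kg
Osmolar gap = measured − calculated = 301 − 282.3 = 18.7 mOsm/kg

18.7 mOsm/kg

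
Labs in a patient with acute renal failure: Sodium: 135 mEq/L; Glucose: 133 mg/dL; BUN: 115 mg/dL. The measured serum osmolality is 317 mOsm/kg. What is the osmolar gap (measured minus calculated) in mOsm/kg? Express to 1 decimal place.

-1.5 mOsm/kg

Calculated osmolality = 2·Na + glucose/18 + BUN/2.8
= 2·135 + 133/18 + 115/2.8
= 270 + 7.39 + 41.07
= 318.46 mOsm/kg ≈ 318.5 mOsm/kg
Osmolar gap = measured − calculated = 317 − 318.5 = -1.5 mOsm/kg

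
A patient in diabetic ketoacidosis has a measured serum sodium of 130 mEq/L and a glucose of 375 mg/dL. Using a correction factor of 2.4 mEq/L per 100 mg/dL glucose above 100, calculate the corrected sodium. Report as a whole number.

137 mEq/L

Corrected Na = measured Na + 2.4 · (glucose − 100)/100
= 130 + 2.4 · (375 − 100)/100
= 130 + 6.6
= 136.6 mEq/L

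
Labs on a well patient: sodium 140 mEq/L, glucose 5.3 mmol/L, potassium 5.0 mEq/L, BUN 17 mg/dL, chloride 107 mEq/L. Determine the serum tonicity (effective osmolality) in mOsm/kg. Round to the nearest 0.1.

285.3 mOsm/kg

Effective osmolality excludes urea (freely permeant across cell membranes):
2·Na + glucose
= 2·140 + 5.3
= 280 + 5.3
= 285.3 mOsm/kg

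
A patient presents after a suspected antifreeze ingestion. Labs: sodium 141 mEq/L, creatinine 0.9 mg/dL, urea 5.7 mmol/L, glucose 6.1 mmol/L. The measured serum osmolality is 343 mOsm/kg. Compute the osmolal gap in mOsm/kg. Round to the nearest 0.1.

Calculated osmolality = 2·Na + glucose + urea
= 2·141 + 6.1 + 5.7
= 282 + 6.10 + 5.70
= 293.8 mOsm/kg ≈ 293.8 mOsm/kg
Osmolar gap = measured − calculated = 343 − 293.8 = 49.2 mOsm/kg

49.2 mOsm/kg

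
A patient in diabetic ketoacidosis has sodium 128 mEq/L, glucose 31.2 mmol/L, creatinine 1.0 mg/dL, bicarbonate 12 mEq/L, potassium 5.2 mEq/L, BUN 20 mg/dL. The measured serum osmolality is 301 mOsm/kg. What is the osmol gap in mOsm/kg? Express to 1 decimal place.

Calculated osmolality = 2·Na + glucose + BUN/2.8
= 2·128 + 31.2 + 20/2.8
= 256 + 31.20 + 7.14
= 294.34 mOsm/kg ≈ 294.3 mOsm/kg
Osmolar gap = measured − calculated = 301 − 294.3 = 6.7 mOsm/kg

6.7 mOsm/kg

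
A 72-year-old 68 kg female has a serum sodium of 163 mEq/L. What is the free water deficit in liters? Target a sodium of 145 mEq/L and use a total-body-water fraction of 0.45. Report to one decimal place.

TBW = 0.45 · 68 = 30.6 L
Free water deficit = TBW · (Na/145 − 1)
= 30.6 · (163/145 − 1)
= 30.6 · 0.1241
= 3.8 L

3.8 L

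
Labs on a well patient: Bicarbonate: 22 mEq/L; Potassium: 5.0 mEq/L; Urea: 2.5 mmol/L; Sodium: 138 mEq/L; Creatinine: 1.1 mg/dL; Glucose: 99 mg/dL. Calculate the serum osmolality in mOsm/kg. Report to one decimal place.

284.0 mOsm/kg

Calculated osmolality = 2·Na + glucose/18 + urea
= 2·138 + 99/18 + 2.5
= 276 + 5.50 + 2.50
= 284 mOsm/kg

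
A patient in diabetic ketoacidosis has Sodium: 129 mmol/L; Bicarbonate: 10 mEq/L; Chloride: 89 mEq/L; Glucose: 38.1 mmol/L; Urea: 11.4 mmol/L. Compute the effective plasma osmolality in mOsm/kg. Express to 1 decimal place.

Effective osmolality excludes urea (freely permeant across cell membranes):
2·Na + glucose
= 2·129 + 38.1
= 258 + 38.1
= 296.1 mOsm/kg

296.1 mOsm/kg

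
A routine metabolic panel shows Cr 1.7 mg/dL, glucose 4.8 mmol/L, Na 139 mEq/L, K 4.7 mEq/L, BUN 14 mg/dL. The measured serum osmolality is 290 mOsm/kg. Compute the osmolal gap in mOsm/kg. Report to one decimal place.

Calculated osmolality = 2·Na + glucose + BUN/2.8
= 2·139 + 4.8 + 14/2.8
= 278 + 4.80 + 5
= 287.8 mOsm/kg ≈ 287.8 mOsm/kg
Osmolar gap = measured − calculated = 290 − 287.8 = 2.2 mOsm/kg

2.2 mOsm/kg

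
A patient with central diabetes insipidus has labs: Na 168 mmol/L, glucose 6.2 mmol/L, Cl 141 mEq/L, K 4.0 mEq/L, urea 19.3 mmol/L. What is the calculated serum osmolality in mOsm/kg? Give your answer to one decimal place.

361.5 mOsm/kg

Calculated osmolality = 2·Na + glucose + urea
= 2·168 + 6.2 + 19.3
= 336 + 6.20 + 19.30
= 361.5 mOsm/kg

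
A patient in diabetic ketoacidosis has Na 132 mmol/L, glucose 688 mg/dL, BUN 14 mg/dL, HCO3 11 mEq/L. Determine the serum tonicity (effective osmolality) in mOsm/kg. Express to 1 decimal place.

302.2 mOsm/kg

Effective osmolality excludes urea (freely permeant across cell membranes):
2·Na + glucose/18
= 2·132 + 688/18
= 264 + 38.22
= 302.22 mOsm/kg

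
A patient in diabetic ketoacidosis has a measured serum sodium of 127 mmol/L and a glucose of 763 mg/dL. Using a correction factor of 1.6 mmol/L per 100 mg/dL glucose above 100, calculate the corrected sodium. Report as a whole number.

Corrected Na = measured Na + 1.6 · (glucose − 100)/100
= 127 + 1.6 · (763 − 100)/100
= 127 + 10.6
= 137.6 mmol/L

138 mmol/L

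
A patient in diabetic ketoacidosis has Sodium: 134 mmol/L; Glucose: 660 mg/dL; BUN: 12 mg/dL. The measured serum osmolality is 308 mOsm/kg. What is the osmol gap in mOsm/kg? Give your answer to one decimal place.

Calculated osmolality = 2·Na + glucose/18 + BUN/2.8
= 2·134 + 660/18 + 12/2.8
= 268 + 36.67 + 4.29
= 308.96 mOsm/kg ≈ 309.0 mOsm/kg
Osmolar gap = measured − calculated = 308 − 309.0 = -1.0 mOsm/kg

-1.0 mOsm/kg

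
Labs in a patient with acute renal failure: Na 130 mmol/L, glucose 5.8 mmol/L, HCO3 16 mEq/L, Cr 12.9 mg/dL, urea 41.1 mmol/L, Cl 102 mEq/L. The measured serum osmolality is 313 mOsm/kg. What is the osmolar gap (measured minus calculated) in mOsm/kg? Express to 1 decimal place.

Calculated osmolality = 2·Na + glucose + urea
= 2·130 + 5.8 + 41.1
= 260 + 5.80 + 41.10
= 306.9 mOsm/kg ≈ 306.9 mOsm/kg
Osmolar gap = measured − calculated = 313 − 306.9 = 6.1 mOsm/kg

6.1 mOsm/kg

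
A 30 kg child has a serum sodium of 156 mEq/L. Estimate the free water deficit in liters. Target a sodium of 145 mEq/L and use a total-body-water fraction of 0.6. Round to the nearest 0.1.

1.4 L

TBW = 0.6 · 30 = 18 L
Free water deficit = TBW · (Na/145 − 1)
= 18 · (156/145 − 1)
= 18 · 0.0759
= 1.37 L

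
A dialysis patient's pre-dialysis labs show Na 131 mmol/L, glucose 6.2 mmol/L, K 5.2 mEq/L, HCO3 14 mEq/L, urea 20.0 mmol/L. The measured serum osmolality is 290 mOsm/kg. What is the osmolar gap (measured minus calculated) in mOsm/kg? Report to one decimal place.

1.8 mOsm/kg

Calculated osmolality = 2·Na + glucose + urea
= 2·131 + 6.2 + 20
= 262 + 6.20 + 20
= 288.2 mOsm/kg ≈ 288.2 mOsm/kg
Osmolar gap = measured − calculated = 290 − 288.2 = 1.8 mOsm/kg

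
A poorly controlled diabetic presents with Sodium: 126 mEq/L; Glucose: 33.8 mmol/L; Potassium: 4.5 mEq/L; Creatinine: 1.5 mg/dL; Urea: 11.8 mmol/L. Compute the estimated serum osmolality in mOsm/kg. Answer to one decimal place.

297.6 mOsm/kg

Calculated osmolality = 2·Na + glucose + urea
= 2·126 + 33.8 + 11.8
= 252 + 33.80 + 11.80
= 297.6 mOsm/kg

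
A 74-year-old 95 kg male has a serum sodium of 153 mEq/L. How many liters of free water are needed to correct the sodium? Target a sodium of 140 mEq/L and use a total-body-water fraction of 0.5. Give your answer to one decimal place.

TBW = 0.5 · 95 = 47.5 L
Free water deficit = TBW · (Na/140 − 1)
= 47.5 · (153/140 − 1)
= 47.5 · 0.0929
= 4.41 L

4.4 L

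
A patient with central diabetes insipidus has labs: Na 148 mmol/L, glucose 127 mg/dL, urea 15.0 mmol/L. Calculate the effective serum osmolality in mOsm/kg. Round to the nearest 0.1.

Effective osmolality excludes urea (freely permeant across cell membranes):
2·Na + glucose/18
= 2·148 + 127/18
= 296 + 7.06
= 303.06 mOsm/kg

303.1 mOsm/kg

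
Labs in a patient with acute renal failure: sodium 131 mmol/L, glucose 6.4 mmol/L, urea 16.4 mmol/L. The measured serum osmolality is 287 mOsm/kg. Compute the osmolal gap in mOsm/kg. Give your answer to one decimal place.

2.2 mOsm/kg

Calculated osmolality = 2·Na + glucose + urea
= 2·131 + 6.4 + 16.4
= 262 + 6.40 + 16.40
= 284.8 mOsm/kg ≈ 284.8 mOsm/kg
Osmolar gap = measured − calculated = 287 − 284.8 = 2.2 mOsm/kg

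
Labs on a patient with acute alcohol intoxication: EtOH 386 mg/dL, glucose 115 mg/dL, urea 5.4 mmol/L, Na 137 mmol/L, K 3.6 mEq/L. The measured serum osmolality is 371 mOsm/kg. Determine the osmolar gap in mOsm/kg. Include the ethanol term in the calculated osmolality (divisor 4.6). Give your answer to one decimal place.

1.3 mOsm/kg

Calculated osmolality = 2·Na + glucose/18 + urea + ethanol/4.6
= 2·137 + 115/18 + 5.4 + 386/4.6
= 274 + 6.39 + 5.40 + 83.91
= 369.7 mOsm/kg ≈ 369.7 mOsm/kg
Osmolar gap = measured − calculated = 371 − 369.7 = 1.3 mOsm/kg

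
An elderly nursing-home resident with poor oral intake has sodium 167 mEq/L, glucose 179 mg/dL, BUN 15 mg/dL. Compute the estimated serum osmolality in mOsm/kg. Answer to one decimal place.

Calculated osmolality = 2·Na + glucose/18 + BUN/2.8
= 2·167 + 179/18 + 15/2.8
= 334 + 9.94 + 5.36
= 349.3 mOsm/kg

349.3 mOsm/kg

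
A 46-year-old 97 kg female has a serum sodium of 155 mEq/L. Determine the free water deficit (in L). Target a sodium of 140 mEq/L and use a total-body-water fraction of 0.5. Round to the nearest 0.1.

TBW = 0.5 · 97 = 48.5 L
Free water deficit = TBW · (Na/140 − 1)
= 48.5 · (155/140 − 1)
= 48.5 · 0.1071
= 5.19 L

5.2 L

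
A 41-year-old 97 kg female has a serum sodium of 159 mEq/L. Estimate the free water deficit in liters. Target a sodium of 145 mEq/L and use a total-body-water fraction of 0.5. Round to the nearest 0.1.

TBW = 0.5 · 97 = 48.5 L
Free water deficit = TBW · (Na/145 − 1)
= 48.5 · (159/145 − 1)
= 48.5 · 0.0966
= 4.69 L

4.7 L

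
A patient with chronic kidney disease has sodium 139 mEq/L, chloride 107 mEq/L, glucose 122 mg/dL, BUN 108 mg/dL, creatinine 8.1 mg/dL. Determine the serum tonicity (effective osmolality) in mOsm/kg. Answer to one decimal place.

Effective osmolality excludes urea (freely permeant across cell membranes):
2·Na + glucose/18
= 2·139 + 122/18
= 278 + 6.78
= 284.78 mOsm/kg

284.8 mOsm/kg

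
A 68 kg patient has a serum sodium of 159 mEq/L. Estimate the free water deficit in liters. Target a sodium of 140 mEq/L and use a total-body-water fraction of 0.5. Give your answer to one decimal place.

4.6 L

TBW = 0.5 · 68 = 34 L
Free water deficit = TBW · (Na/140 − 1)
= 34 · (159/140 − 1)
= 34 · 0.1357
= 4.61 L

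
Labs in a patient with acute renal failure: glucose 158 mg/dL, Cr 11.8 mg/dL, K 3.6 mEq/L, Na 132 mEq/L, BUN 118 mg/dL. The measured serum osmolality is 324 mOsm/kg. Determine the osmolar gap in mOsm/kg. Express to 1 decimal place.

Calculated osmolality = 2·Na + glucose/18 + BUN/2.8
= 2·132 + 158/18 + 118/2.8
= 264 + 8.78 + 42.14
= 314.92 mOsm/kg ≈ 314.9 mOsm/kg
Osmolar gap = measured − calculated = 324 − 314.9 = 9.1 mOsm/kg

9.1 mOsm/kg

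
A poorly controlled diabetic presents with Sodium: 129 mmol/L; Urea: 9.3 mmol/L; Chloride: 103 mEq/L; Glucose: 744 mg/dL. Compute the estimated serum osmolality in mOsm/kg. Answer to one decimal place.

Calculated osmolality = 2·Na + glucose/18 + urea
= 2·129 + 744/18 + 9.3
= 258 + 41.33 + 9.30
= 308.63 mOsm/kg

308.6 mOsm/kg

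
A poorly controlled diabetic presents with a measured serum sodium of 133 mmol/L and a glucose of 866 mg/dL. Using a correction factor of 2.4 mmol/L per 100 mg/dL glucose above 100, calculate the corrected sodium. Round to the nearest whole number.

151 mmol/L

Corrected Na = measured Na + 2.4 · (glucose − 100)/100
= 133 + 2.4 · (866 − 100)/100
= 133 + 18.4
= 151.4 mmol/L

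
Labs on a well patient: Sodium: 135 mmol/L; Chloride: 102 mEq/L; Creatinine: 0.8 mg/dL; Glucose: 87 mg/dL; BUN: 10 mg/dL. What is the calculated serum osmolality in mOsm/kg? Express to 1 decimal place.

278.4 mOsm/kg

Calculated osmolality = 2·Na + glucose/18 + BUN/2.8
= 2·135 + 87/18 + 10/2.8
= 270 + 4.83 + 3.57
= 278.4 mOsm/kg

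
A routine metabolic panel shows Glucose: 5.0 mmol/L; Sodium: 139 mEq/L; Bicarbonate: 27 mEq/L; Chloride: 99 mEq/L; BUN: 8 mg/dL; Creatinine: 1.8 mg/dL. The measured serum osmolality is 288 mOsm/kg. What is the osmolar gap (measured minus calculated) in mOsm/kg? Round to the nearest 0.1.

2.1 mOsm/kg

Calculated osmolality = 2·Na + glucose + BUN/2.8
= 2·139 + 5 + 8/2.8
= 278 + 5 + 2.86
= 285.86 mOsm/kg ≈ 285.9 mOsm/kg
Osmolar gap = measured − calculated = 288 − 285.9 = 2.1 mOsm/kg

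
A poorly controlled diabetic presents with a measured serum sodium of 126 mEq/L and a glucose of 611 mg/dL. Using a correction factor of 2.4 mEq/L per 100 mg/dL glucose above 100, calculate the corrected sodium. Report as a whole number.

Corrected Na = measured Na + 2.4 · (glucose − 100)/100
= 126 + 2.4 · (611 − 100)/100
= 126 + 12.3
= 138.3 mEq/L

138 mEq/L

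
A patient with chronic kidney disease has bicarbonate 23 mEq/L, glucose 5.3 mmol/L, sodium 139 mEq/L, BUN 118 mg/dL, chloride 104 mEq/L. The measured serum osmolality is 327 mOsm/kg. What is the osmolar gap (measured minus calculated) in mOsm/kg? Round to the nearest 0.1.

1.6 mOsm/kg

Calculated osmolality = 2·Na + glucose + BUN/2.8
= 2·139 + 5.3 + 118/2.8
= 278 + 5.30 + 42.14
= 325.44 mOsm/kg ≈ 325.4 mOsm/kg
Osmolar gap = measured − calculated = 327 − 325.4 = 1.6 mOsm/kg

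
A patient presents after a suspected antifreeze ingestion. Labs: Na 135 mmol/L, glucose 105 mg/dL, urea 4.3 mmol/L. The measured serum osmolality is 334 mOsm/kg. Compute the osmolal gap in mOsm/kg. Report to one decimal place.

53.9 mOsm/kg

Calculated osmolality = 2·Na + glucose/18 + urea
= 2·135 + 105/18 + 4.3
= 270 + 5.83 + 4.30
= 280.13 mOsm/kg ≈ 280.1 mOsm/kg
Osmolar gap = measured − calculated = 334 − 280.1 = 53.9 mOsm/kg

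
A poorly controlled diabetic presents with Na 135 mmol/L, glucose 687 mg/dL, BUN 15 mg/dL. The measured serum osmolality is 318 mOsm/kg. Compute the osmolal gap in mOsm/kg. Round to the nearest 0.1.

Calculated osmolality = 2·Na + glucose/18 + BUN/2.8
= 2·135 + 687/18 + 15/2.8
= 270 + 38.17 + 5.36
= 313.53 mOsm/kg ≈ 313.5 mOsm/kg
Osmolar gap = measured − calculated = 318 − 313.5 = 4.5 mOsm/kg

4.5 mOsm/kg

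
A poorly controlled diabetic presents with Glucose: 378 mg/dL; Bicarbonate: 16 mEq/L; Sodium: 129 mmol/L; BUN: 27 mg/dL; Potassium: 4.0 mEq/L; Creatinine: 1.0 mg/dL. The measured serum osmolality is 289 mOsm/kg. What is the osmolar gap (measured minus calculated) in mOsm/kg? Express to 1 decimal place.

Calculated osmolality = 2·Na + glucose/18 + BUN/2.8
= 2·129 + 378/18 + 27/2.8
= 258 + 21 + 9.64
= 288.64 mOsm/kg ≈ 288.6 mOsm/kg
Osmolar gap = measured − calculated = 289 − 288.6 = 0.4 mOsm/kg

0.4 mOsm/kg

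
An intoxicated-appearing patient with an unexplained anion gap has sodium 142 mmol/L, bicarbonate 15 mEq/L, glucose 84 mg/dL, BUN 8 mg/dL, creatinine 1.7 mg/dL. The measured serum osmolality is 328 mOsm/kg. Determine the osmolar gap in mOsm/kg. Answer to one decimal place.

36.5 mOsm/kg

Calculated osmolality = 2·Na + glucose/18 + BUN/2.8
= 2·142 + 84/18 + 8/2.8
= 284 + 4.67 + 2.86
= 291.53 mOsm/kg ≈ 291.5 mOsm/kg
Osmolar gap = measured − calculated = 328 − 291.5 = 36.5 mOsm/kg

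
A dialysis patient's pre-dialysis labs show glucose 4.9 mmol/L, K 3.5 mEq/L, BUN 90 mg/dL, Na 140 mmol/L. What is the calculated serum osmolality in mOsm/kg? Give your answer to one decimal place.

Calculated osmolality = 2·Na + glucose + BUN/2.8
= 2·140 + 4.9 + 90/2.8
= 280 + 4.90 + 32.14
= 317.04 mOsm/kg

317.0 mOsm/kg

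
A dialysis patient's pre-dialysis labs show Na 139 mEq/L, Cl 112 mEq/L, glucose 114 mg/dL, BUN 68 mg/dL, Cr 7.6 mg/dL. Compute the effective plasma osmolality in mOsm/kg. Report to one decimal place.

Effective osmolality excludes urea (freely permeant across cell membranes):
2·Na + glucose/18
= 2·139 + 114/18
= 278 + 6.33
= 284.33 mOsm/kg

284.3 mOsm/kg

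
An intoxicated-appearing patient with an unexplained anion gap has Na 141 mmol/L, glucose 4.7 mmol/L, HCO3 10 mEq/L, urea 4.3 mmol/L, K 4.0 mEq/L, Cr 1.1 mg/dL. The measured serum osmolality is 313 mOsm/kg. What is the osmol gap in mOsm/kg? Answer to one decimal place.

22.0 mOsm/kg

Calculated osmolality = 2·Na + glucose + urea
= 2·141 + 4.7 + 4.3
= 282 + 4.70 + 4.30
= 291 mOsm/kg ≈ 291.0 mOsm/kg
Osmolar gap = measured − calculated = 313 − 291.0 = 22.0 mOsm/kg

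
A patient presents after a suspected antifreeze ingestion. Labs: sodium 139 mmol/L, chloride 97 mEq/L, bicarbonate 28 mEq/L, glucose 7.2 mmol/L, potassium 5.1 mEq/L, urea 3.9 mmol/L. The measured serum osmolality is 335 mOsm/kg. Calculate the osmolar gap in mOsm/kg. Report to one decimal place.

Calculated osmolality = 2·Na + glucose + urea
= 2·139 + 7.2 + 3.9
= 278 + 7.20 + 3.90
= 289.1 mOsm/kg ≈ 289.1 mOsm/kg
Osmolar gap = measured − calculated = 335 − 289.1 = 45.9 mOsm/kg

45.9 mOsm/kg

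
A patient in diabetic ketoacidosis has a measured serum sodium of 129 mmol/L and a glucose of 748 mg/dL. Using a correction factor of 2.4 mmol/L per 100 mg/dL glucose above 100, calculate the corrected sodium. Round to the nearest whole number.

Corrected Na = measured Na + 2.4 · (glucose − 100)/100
= 129 + 2.4 · (748 − 100)/100
= 129 + 15.6
= 144.6 mmol/L

145 mmol/L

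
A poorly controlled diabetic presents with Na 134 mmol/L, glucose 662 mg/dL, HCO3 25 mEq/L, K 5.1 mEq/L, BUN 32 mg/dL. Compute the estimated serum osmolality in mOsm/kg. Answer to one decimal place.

Calculated osmolality = 2·Na + glucose/18 + BUN/2.8
= 2·134 + 662/18 + 32/2.8
= 268 + 36.78 + 11.43
= 316.21 mOsm/kg

316.2 mOsm/kg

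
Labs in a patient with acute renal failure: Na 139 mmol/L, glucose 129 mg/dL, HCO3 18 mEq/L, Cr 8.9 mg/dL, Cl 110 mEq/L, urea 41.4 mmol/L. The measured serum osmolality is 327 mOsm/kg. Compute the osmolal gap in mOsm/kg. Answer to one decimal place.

0.4 mOsm/kg

Calculated osmolality = 2·Na + glucose/18 + urea
= 2·139 + 129/18 + 41.4
= 278 + 7.17 + 41.40
= 326.57 mOsm/kg ≈ 326.6 mOsm/kg
Osmolar gap = measured − calculated = 327 − 326.6 = 0.4 mOsm/kg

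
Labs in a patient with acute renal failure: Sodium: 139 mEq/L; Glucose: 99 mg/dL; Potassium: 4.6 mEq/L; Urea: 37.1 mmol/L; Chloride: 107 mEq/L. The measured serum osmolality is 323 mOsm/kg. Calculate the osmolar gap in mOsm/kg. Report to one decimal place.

2.4 mOsm/kg

Calculated osmolality = 2·Na + glucose/18 + urea
= 2·139 + 99/18 + 37.1
= 278 + 5.50 + 37.10
= 320.6 mOsm/kg ≈ 320.6 mOsm/kg
Osmolar gap = measured − calculated = 323 − 320.6 = 2.4 mOsm/kg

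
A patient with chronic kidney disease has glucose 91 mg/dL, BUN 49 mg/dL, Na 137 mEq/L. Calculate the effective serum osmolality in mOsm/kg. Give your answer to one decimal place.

279.1 mOsm/kg

Effective osmolality excludes urea (freely permeant across cell membranes):
2·Na + glucose/18
= 2·137 + 91/18
= 274 + 5.06
= 279.06 mOsm/kg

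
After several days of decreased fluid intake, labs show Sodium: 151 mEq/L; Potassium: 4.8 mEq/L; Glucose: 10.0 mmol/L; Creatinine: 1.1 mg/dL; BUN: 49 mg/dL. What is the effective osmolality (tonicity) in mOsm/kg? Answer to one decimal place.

Effective osmolality excludes urea (freely permeant across cell membranes):
2·Na + glucose
= 2·151 + 10
= 302 + 10
= 312 mOsm/kg

312.0 mOsm/kg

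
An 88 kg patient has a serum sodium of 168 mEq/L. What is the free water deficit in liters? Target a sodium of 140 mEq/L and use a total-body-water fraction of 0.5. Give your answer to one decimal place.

8.8 L

TBW = 0.5 · 88 = 44 L
Free water deficit = TBW · (Na/140 − 1)
= 44 · (168/140 − 1)
= 44 · 0.2
= 8.8 L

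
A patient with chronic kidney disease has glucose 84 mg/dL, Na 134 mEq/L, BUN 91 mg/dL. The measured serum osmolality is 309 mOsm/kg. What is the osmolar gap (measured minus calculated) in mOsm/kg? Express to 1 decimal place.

3.8 mOsm/kg

Calculated osmolality = 2·Na + glucose/18 + BUN/2.8
= 2·134 + 84/18 + 91/2.8
= 268 + 4.67 + 32.50
= 305.17 mOsm/kg ≈ 305.2 mOsm/kg
Osmolar gap = measured − calculated = 309 − 305.2 = 3.8 mOsm/kg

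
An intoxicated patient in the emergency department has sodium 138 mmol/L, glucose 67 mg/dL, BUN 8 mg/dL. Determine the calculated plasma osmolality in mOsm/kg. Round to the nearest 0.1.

282.6 mOsm/kg

Calculated osmolality = 2·Na + glucose/18 + BUN/2.8
= 2·138 + 67/18 + 8/2.8
= 276 + 3.72 + 2.86
= 282.58 mOsm/kg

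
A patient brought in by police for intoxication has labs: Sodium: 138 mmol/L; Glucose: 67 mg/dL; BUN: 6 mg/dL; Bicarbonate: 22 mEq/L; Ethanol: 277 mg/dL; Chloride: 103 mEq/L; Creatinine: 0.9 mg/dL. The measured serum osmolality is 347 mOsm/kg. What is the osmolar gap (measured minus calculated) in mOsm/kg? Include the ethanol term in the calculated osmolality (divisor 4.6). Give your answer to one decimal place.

Calculated osmolality = 2·Na + glucose/18 + BUN/2.8 + ethanol/4.6
= 2·138 + 67/18 + 6/2.8 + 277/4.6
= 276 + 3.72 + 2.14 + 60.22
= 342.08 mOsm/kg ≈ 342.1 mOsm/kg
Osmolar gap = measured − calculated = 347 − 342.1 = 4.9 mOsm/kg

4.9 mOsm/kg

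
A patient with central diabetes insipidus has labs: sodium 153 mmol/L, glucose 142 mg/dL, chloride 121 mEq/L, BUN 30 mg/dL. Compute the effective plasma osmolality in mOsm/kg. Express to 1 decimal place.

313.9 mOsm/kg

Effective osmolality excludes urea (freely permeant across cell membranes):
2·Na + glucose/18
= 2·153 + 142/18
= 306 + 7.89
= 313.89 mOsm/kg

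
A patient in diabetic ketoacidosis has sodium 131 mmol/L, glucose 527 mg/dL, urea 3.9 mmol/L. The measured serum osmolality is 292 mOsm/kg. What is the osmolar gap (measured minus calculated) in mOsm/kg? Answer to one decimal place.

-3.2 mOsm/kg

Calculated osmolality = 2·Na + glucose/18 + urea
= 2·131 + 527/18 + 3.9
= 262 + 29.28 + 3.90
= 295.18 mOsm/kg ≈ 295.2 mOsm/kg
Osmolar gap = measured − calculated = 292 − 295.2 = -3.2 mOsm/kg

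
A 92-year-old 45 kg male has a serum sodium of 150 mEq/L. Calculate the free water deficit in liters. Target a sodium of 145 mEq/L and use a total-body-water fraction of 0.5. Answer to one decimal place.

TBW = 0.5 · 45 = 22.5 L
Free water deficit = TBW · (Na/145 − 1)
= 22.5 · (150/145 − 1)
= 22.5 · 0.0345
= 0.78 L

0.8 L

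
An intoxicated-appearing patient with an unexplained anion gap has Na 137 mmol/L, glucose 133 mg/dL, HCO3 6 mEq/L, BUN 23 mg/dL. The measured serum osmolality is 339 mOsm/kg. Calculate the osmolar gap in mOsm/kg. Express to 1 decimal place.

Calculated osmolality = 2·Na + glucose/18 + BUN/2.8
= 2·137 + 133/18 + 23/2.8
= 274 + 7.39 + 8.21
= 289.6 mOsm/kg ≈ 289.6 mOsm/kg
Osmolar gap = measured − calculated = 339 − 289.6 = 49.4 mOsm/kg

49.4 mOsm/kg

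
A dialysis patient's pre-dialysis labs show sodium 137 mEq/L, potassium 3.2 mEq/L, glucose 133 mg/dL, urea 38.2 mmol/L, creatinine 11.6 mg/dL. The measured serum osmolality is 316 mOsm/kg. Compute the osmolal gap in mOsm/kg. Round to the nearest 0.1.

Calculated osmolality = 2·Na + glucose/18 + urea
= 2·137 + 133/18 + 38.2
= 274 + 7.39 + 38.20
= 319.59 mOsm/kg ≈ 319.6 mOsm/kg
Osmolar gap = measured − calculated = 316 − 319.6 = -3.6 mOsm/kg

-3.6 mOsm/kg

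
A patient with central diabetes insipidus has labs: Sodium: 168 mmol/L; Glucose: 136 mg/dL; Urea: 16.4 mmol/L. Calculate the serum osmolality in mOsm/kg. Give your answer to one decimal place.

360.0 mOsm/kg

Calculated osmolality = 2·Na + glucose/18 + urea
= 2·168 + 136/18 + 16.4
= 336 + 7.56 + 16.40
= 359.96 mOsm/kg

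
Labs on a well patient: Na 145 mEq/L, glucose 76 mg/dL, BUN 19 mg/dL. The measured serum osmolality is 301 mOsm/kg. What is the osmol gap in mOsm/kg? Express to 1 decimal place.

Calculated osmolality = 2·Na + glucose/18 + BUN/2.8
= 2·145 + 76/18 + 19/2.8
= 290 + 4.22 + 6.79
= 301.01 mOsm/kg ≈ 301.0 mOsm/kg
Osmolar gap = measured − calculated = 301 − 301.0 = 0.0 mOsm/kg

0.0 mOsm/kg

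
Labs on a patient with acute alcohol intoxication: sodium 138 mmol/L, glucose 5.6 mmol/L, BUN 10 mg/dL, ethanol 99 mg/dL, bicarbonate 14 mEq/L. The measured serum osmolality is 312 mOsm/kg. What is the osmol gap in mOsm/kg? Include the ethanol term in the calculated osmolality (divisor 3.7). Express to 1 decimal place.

0.1 mOsm/kg

Calculated osmolality = 2·Na + glucose + BUN/2.8 + ethanol/3.7
= 2·138 + 5.6 + 10/2.8 + 99/3.7
= 276 + 5.60 + 3.57 + 26.76
= 311.93 mOsm/kg ≈ 311.9 mOsm/kg
Osmolar gap = measured − calculated = 312 − 311.9 = 0.1 mOsm/kg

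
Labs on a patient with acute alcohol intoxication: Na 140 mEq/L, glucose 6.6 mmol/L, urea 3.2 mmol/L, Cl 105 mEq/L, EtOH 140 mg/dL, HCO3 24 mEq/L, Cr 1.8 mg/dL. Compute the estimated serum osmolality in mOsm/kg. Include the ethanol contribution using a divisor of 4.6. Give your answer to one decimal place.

Calculated osmolality = 2·Na + glucose + urea + ethanol/4.6
= 2·140 + 6.6 + 3.2 + 140/4.6
= 280 + 6.60 + 3.20 + 30.43
= 320.23 mOsm/kg

320.2 mOsm/kg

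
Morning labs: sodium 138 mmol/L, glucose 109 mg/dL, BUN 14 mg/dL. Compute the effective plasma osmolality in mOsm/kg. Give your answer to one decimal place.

Effective osmolality excludes urea (freely permeant across cell membranes):
2·Na + glucose/18
= 2·138 + 109/18
= 276 + 6.06
= 282.06 mOsm/kg

282.1 mOsm/kg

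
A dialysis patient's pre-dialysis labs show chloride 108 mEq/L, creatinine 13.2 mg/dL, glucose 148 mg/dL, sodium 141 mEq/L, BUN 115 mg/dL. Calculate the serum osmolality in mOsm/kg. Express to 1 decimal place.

331.3 mOsm/kg

Calculated osmolality = 2·Na + glucose/18 + BUN/2.8
= 2·141 + 148/18 + 115/2.8
= 282 + 8.22 + 41.07
= 331.29 mOsm/kg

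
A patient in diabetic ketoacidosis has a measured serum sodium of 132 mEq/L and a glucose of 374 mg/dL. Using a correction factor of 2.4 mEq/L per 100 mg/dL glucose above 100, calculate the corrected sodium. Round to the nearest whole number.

139 mEq/L

Corrected Na = measured Na + 2.4 · (glucose − 100)/100
= 132 + 2.4 · (374 − 100)/100
= 132 + 6.6
= 138.6 mEq/L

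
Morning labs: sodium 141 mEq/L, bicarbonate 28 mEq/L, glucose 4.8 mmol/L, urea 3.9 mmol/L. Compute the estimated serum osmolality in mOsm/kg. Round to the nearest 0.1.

Calculated osmolality = 2·Na + glucose + urea
= 2·141 + 4.8 + 3.9
= 282 + 4.80 + 3.90
= 290.7 mOsm/kg

290.7 mOsm/kg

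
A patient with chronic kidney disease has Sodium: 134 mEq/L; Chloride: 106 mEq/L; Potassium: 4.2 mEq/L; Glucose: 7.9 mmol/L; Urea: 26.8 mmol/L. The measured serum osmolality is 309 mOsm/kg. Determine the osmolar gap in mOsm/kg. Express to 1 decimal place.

6.3 mOsm/kg

Calculated osmolality = 2·Na + glucose + urea
= 2·134 + 7.9 + 26.8
= 268 + 7.90 + 26.80
= 302.7 mOsm/kg ≈ 302.7 mOsm/kg
Osmolar gap = measured − calculated = 309 − 302.7 = 6.3 mOsm/kg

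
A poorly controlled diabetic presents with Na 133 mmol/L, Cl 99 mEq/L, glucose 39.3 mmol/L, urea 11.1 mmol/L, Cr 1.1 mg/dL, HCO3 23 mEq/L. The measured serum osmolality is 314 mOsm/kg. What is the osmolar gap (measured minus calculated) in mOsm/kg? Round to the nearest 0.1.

Calculated osmolality = 2·Na + glucose + urea
= 2·133 + 39.3 + 11.1
= 266 + 39.30 + 11.10
= 316.4 mOsm/kg ≈ 316.4 mOsm/kg
Osmolar gap = measured − calculated = 314 − 316.4 = -2.4 mOsm/kg

-2.4 mOsm/kg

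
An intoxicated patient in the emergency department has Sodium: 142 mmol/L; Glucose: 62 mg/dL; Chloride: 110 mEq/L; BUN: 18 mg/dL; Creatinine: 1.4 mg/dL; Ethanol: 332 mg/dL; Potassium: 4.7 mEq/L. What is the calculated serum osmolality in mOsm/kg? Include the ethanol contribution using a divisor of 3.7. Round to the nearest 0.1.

383.6 mOsm/kg

Calculated osmolality = 2·Na + glucose/18 + BUN/2.8 + ethanol/3.7
= 2·142 + 62/18 + 18/2.8 + 332/3.7
= 284 + 3.44 + 6.43 + 89.73
= 383.6 mOsm/kg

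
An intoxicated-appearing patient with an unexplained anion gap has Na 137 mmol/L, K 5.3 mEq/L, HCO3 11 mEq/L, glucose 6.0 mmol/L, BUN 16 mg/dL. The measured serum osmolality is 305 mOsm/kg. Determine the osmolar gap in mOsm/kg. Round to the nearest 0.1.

19.3 mOsm/kg

Calculated osmolality = 2·Na + glucose + BUN/2.8
= 2·137 + 6 + 16/2.8
= 274 + 6 + 5.71
= 285.71 mOsm/kg ≈ 285.7 mOsm/kg
Osmolar gap = measured − calculated = 305 − 285.7 = 19.3 mOsm/kg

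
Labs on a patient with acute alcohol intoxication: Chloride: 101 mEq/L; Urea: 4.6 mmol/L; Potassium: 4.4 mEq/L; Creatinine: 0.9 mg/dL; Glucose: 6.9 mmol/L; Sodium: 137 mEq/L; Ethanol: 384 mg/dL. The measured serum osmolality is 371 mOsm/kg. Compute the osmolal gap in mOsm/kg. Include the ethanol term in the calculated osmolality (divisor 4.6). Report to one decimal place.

Calculated osmolality = 2·Na + glucose + urea + ethanol/4.6
= 2·137 + 6.9 + 4.6 + 384/4.6
= 274 + 6.90 + 4.60 + 83.48
= 368.98 mOsm/kg ≈ 369.0 mOsm/kg
Osmolar gap = measured − calculated = 371 − 369.0 = 2.0 mOsm/kg

2.0 mOsm/kg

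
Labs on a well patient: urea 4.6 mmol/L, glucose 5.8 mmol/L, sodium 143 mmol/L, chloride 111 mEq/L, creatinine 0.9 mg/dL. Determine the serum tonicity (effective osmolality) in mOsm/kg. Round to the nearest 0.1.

Effective osmolality excludes urea (freely permeant across cell membranes):
2·Na + glucose
= 2·143 + 5.8
= 286 + 5.8
= 291.8 mOsm/kg

291.8 mOsm/kg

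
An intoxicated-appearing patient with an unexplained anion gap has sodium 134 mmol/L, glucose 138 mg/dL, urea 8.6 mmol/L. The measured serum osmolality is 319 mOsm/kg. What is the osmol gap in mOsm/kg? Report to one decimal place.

34.7 mOsm/kg

Calculated osmolality = 2·Na + glucose/18 + urea
= 2·134 + 138/18 + 8.6
= 268 + 7.67 + 8.60
= 284.27 mOsm/kg ≈ 284.3 mOsm/kg
Osmolar gap = measured − calculated = 319 − 284.3 = 34.7 mOsm/kg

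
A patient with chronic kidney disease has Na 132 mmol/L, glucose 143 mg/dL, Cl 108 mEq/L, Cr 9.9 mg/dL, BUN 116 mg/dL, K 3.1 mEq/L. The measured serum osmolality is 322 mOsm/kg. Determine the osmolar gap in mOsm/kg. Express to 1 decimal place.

8.6 mOsm/kg

Calculated osmolality = 2·Na + glucose/18 + BUN/2.8
= 2·132 + 143/18 + 116/2.8
= 264 + 7.94 + 41.43
= 313.37 mOsm/kg ≈ 313.4 mOsm/kg
Osmolar gap = measured − calculated = 322 − 313.4 = 8.6 mOsm/kg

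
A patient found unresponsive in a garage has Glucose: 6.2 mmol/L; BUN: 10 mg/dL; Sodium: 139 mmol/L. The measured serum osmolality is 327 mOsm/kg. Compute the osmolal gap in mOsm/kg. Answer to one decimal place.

Calculated osmolality = 2·Na + glucose + BUN/2.8
= 2·139 + 6.2 + 10/2.8
= 278 + 6.20 + 3.57
= 287.77 mOsm/kg ≈ 287.8 mOsm/kg
Osmolar gap = measured − calculated = 327 − 287.8 = 39.2 mOsm/kg

39.2 mOsm/kg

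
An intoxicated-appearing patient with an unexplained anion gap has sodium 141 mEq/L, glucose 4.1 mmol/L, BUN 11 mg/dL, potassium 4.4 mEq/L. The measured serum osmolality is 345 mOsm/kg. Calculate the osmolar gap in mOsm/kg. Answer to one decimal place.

Calculated osmolality = 2·Na + glucose + BUN/2.8
= 2·141 + 4.1 + 11/2.8
= 282 + 4.10 + 3.93
= 290.03 mOsm/kg ≈ 290.0 mOsm/kg
Osmolar gap = measured − calculated = 345 − 290.0 = 55.0 mOsm/kg

55.0 mOsm/kg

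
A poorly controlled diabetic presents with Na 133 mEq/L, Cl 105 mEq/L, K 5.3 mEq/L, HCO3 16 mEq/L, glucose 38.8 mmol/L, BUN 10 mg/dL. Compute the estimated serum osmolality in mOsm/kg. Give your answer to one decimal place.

Calculated osmolality = 2·Na + glucose + BUN/2.8
= 2·133 + 38.8 + 10/2.8
= 266 + 38.80 + 3.57
= 308.37 mOsm/kg

308.4 mOsm/kg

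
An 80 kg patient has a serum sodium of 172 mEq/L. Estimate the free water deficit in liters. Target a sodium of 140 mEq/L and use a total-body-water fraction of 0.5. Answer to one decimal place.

9.1 L

TBW = 0.5 · 80 = 40 L
Free water deficit = TBW · (Na/140 − 1)
= 40 · (172/140 − 1)
= 40 · 0.2286
= 9.14 L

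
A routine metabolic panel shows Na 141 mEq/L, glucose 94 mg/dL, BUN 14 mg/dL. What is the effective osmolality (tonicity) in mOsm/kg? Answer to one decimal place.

Effective osmolality excludes urea (freely permeant across cell membranes):
2·Na + glucose/18
= 2·141 + 94/18
= 282 + 5.22
= 287.22 mOsm/kg

287.2 mOsm/kg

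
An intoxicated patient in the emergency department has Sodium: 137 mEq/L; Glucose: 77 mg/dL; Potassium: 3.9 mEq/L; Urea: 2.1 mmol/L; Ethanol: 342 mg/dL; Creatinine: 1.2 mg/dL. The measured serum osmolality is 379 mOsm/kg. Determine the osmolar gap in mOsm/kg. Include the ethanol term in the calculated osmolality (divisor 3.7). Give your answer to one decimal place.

Calculated osmolality = 2·Na + glucose/18 + urea + ethanol/3.7
= 2·137 + 77/18 + 2.1 + 342/3.7
= 274 + 4.28 + 2.10 + 92.43
= 372.81 mOsm/kg ≈ 372.8 mOsm/kg
Osmolar gap = measured − calculated = 379 − 372.8 = 6.2 mOsm/kg

6.2 mOsm/kg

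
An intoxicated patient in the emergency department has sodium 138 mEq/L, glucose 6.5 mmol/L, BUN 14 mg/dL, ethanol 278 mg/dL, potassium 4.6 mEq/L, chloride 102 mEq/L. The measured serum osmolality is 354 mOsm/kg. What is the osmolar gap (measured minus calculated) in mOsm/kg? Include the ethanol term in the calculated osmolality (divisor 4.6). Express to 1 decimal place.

Calculated osmolality = 2·Na + glucose + BUN/2.8 + ethanol/4.6
= 2·138 + 6.5 + 14/2.8 + 278/4.6
= 276 + 6.50 + 5 + 60.43
= 347.93 mOsm/kg ≈ 347.9 mOsm/kg
Osmolar gap = measured − calculated = 354 − 347.9 = 6.1 mOsm/kg

6.1 mOsm/kg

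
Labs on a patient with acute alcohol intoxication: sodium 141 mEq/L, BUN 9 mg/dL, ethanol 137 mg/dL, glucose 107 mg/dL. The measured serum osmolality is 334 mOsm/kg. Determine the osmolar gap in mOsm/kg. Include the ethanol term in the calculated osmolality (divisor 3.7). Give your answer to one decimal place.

5.8 mOsm/kg

Calculated osmolality = 2·Na + glucose/18 + BUN/2.8 + ethanol/3.7
= 2·141 + 107/18 + 9/2.8 + 137/3.7
= 282 + 5.94 + 3.21 + 37.03
= 328.18 mOsm/kg ≈ 328.2 mOsm/kg
Osmolar gap = measured − calculated = 334 − 328.2 = 5.8 mOsm/kg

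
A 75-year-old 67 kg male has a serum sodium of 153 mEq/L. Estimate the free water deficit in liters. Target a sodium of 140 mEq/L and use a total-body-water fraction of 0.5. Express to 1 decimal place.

3.1 L

TBW = 0.5 · 67 = 33.5 L
Free water deficit = TBW · (Na/140 − 1)
= 33.5 · (153/140 − 1)
= 33.5 · 0.0929
= 3.11 L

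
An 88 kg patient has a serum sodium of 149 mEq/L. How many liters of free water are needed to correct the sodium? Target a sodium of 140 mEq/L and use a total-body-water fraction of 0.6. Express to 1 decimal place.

TBW = 0.6 · 88 = 52.8 L
Free water deficit = TBW · (Na/140 − 1)
= 52.8 · (149/140 − 1)
= 52.8 · 0.0643
= 3.4 L

3.4 L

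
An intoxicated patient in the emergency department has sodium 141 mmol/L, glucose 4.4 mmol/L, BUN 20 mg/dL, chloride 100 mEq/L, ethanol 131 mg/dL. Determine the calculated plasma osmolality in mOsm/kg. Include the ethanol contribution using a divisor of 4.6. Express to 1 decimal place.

322.0 mOsm/kg

Calculated osmolality = 2·Na + glucose + BUN/2.8 + ethanol/4.6
= 2·141 + 4.4 + 20/2.8 + 131/4.6
= 282 + 4.40 + 7.14 + 28.48
= 322.02 mOsm/kg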